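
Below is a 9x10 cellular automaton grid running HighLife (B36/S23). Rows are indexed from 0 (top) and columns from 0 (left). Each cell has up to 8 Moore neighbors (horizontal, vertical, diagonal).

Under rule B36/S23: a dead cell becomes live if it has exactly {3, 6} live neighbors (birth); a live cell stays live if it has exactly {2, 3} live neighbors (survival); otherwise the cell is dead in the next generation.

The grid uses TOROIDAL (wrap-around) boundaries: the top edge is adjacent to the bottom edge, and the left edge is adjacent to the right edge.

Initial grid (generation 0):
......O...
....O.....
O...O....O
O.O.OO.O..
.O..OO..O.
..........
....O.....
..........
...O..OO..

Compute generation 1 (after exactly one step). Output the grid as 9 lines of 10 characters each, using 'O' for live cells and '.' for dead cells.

Answer: .....OOO..
.....O....
OO..O....O
O.....O.O.
.O.OOOO...
....OO....
..........
..........
......OO..

Derivation:
Simulating step by step:
Generation 0 (given above): 18 live cells
Generation 1: 20 live cells
(generation 1 grid is the final answer)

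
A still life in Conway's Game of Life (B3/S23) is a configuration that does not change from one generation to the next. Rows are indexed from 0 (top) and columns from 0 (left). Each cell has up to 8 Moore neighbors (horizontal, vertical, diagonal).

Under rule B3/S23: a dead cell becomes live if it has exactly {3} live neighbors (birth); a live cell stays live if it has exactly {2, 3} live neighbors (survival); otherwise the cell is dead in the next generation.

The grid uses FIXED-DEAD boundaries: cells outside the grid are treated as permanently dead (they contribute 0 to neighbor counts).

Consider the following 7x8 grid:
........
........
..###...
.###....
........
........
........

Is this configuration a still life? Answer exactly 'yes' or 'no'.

Answer: no

Derivation:
Compute generation 1 and compare to generation 0 (given above):
Generation 1:
........
...#....
.#..#...
.#..#...
..#.....
........
........
Cell (1,3) differs: gen0=0 vs gen1=1 -> NOT a still life.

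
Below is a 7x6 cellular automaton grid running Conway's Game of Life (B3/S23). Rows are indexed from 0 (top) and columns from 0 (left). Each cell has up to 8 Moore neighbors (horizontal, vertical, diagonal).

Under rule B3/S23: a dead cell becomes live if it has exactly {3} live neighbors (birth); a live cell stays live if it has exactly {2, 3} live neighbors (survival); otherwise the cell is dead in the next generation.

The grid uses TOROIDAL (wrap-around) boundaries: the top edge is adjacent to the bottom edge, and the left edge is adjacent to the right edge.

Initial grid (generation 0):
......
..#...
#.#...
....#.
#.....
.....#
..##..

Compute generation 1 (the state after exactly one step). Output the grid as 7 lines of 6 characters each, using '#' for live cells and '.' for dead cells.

Answer: ..##..
.#....
.#.#..
.#...#
.....#
......
......

Derivation:
Simulating step by step:
Generation 0 (given above): 8 live cells
Generation 1: 8 live cells
(generation 1 grid is the final answer)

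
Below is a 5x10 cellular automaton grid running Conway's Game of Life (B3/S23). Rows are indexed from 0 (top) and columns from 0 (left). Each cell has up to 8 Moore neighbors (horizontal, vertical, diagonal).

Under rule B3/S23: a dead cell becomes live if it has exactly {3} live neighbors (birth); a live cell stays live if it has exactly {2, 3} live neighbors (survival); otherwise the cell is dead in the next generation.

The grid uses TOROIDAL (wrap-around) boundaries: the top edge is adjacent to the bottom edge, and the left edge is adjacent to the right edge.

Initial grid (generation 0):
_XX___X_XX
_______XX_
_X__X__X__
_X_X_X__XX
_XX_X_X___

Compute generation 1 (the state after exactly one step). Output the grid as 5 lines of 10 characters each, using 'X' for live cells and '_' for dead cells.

Simulating step by step:
Generation 0 (given above): 19 live cells
Generation 1: 27 live cells
(generation 1 grid is the final answer)

Answer: XXXX_XX_XX
XXX___X__X
X_X_X_XX_X
_X_X_XXXX_
____X_X___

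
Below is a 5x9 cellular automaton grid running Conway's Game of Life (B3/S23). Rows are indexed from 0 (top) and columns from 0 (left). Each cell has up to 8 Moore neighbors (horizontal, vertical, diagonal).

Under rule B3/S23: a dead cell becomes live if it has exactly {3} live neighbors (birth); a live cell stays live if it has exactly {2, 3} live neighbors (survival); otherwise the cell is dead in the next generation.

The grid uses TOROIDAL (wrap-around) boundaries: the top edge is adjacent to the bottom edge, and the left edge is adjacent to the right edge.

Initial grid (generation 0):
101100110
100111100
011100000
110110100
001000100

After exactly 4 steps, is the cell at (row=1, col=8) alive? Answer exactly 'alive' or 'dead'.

Simulating step by step:
Generation 0 (given above): 20 live cells
Generation 1: 16 live cells
001000011
100001111
000000100
100011000
100010101
Generation 2: 15 live cells
010000000
100001000
100010000
100010111
110110100
Generation 3: 19 live cells
011011000
110000000
110010110
000010110
011110100
Generation 4: 16 live cells
000011000
000110101
110000110
100010001
010000110

Cell (1,8) at generation 4: 1 -> alive

Answer: alive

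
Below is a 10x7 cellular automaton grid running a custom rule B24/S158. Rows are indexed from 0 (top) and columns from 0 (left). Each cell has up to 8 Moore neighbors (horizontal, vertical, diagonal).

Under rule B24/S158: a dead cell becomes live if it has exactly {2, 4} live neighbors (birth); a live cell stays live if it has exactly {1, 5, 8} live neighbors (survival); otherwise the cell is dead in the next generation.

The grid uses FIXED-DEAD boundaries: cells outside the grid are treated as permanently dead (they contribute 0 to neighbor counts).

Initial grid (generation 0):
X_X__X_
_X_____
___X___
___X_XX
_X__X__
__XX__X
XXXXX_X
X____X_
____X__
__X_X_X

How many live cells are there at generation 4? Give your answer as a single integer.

Simulating step by step:
Generation 0 (given above): 25 live cells
Generation 1: 28 live cells
X_X____
X__XX__
___X_XX
____X_X
_XXX_X_
__XXXXX
_____X_
_X_XX_X
_X___XX
____X__
Generation 2: 25 live cells
X_X_X__
X_____X
__X____
_XXX___
___X_XX
____X__
_XX__XX
XX_X___
XX__X__
____X_X
Generation 3: 24 live cells
X__X_X_
XXX__X_
XX_____
_____XX
_XX_X_X
_X____X
______X
_X____X
_______
XX_XX__
Generation 4: 31 live cells
_X_X_XX
_X_X_XX
____X__
_X_XX__
X__XX__
X__X_X_
XXX____
_____XX
___XXX_
XXXXX__
Population at generation 4: 31

Answer: 31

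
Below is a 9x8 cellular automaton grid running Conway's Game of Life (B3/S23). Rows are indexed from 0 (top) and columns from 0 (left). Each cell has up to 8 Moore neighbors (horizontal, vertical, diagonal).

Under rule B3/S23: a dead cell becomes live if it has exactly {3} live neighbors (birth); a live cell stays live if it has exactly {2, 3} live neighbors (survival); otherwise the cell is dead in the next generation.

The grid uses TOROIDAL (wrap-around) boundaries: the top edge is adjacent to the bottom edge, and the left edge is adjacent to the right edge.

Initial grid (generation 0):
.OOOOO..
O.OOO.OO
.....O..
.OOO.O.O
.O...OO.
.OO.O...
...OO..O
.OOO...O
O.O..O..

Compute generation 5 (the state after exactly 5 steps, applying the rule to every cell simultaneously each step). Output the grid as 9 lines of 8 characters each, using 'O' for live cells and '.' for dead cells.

Simulating step by step:
Generation 0 (given above): 33 live cells
Generation 1: 22 live cells
........
O.....OO
.....O..
OOO..O..
.....OO.
OOO.O.O.
....O...
.O....OO
O....OO.
Generation 2: 25 live cells
O....O..
......OO
.....O..
.O..OO..
...OO.O.
.O.OO.OO
..OO..O.
O.....OO
O....OO.
Generation 3: 23 live cells
O....O..
.....OOO
....OO..
...O..O.
O.....OO
......OO
.OOOO...
OO......
OO...O..
Generation 4: 23 live cells
OO..OO..
.......O
....O..O
....O.O.
O....O..
.OOO.OO.
.OOO...O
...OO...
.......O
Generation 5: 31 live cells
(generation 5 grid is the final answer)

Answer: O.....OO
....OOOO
.....OOO
....O.OO
.OOO...O
...O.OOO
OO...OO.
O..OO...
O..O.O..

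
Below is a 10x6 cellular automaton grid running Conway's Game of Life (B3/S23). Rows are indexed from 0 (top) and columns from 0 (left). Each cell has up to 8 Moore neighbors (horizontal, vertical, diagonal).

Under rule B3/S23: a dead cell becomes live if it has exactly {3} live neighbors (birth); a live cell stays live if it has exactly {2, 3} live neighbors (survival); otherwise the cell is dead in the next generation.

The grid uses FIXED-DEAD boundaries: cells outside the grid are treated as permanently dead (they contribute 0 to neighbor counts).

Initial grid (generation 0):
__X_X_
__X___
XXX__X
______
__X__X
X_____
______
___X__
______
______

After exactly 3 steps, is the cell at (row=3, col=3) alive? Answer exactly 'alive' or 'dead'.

Simulating step by step:
Generation 0 (given above): 11 live cells
Generation 1: 5 live cells
___X__
__X___
_XX___
__X___
______
______
______
______
______
______
Generation 2: 8 live cells
______
_XXX__
_XXX__
_XX___
______
______
______
______
______
______
Generation 3: 6 live cells
__X___
_X_X__
X_____
_X_X__
______
______
______
______
______
______

Cell (3,3) at generation 3: 1 -> alive

Answer: alive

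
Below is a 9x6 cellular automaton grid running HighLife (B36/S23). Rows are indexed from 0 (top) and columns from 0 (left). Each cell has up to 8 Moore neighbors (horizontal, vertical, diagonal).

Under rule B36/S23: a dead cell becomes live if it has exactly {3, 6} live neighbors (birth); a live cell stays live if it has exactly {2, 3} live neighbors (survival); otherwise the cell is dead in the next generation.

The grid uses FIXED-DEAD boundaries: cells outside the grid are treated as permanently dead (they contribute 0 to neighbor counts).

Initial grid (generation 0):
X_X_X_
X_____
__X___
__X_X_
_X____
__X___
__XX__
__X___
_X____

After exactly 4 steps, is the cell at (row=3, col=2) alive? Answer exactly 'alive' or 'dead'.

Answer: dead

Derivation:
Simulating step by step:
Generation 0 (given above): 13 live cells
Generation 1: 19 live cells
_X____
___X__
_X_X__
_XXX__
_XXX__
_XXX__
_XXX__
_XXX__
______
Generation 2: 15 live cells
______
______
_XXXX_
X___X_
X___X_
X___X_
X___X_
_X_X__
__X___
Generation 3: 28 live cells
______
__XX__
_XXXX_
X_X_XX
XX_XXX
XX_XXX
XX_XX_
_XXX__
__X___
Generation 4: 12 live cells
______
_X__X_
_____X
XX____
______
__X___
_____X
X___X_
_XXX__

Cell (3,2) at generation 4: 0 -> dead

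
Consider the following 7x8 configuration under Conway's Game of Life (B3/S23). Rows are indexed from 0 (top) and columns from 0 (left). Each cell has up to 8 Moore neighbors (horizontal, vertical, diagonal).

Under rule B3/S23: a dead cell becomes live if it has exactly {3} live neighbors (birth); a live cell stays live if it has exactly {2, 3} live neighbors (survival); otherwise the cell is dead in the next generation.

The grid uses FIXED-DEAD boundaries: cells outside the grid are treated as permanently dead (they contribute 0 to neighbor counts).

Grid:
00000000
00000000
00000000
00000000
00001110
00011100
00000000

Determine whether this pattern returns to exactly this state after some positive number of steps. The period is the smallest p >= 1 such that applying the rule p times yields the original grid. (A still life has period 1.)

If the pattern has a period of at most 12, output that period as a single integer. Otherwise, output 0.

Simulating and comparing each generation to the original:
Gen 0 (original, given above): 6 live cells
Gen 1: 6 live cells, differs from original
Gen 2: 6 live cells, MATCHES original -> period = 2

Answer: 2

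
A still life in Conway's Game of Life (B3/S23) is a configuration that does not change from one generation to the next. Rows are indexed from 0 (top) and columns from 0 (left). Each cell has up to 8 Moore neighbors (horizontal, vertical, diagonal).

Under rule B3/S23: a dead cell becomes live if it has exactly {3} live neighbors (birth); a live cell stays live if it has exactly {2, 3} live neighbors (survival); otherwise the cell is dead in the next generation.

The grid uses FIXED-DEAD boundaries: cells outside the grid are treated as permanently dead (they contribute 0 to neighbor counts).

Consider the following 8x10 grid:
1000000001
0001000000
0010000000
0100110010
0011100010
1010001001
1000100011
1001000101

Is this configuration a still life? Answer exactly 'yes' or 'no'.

Answer: no

Derivation:
Compute generation 1 and compare to generation 0 (given above):
Generation 1:
0000000000
0000000000
0011100000
0100110000
0010100111
0010110101
1001000101
0000000001
Cell (0,0) differs: gen0=1 vs gen1=0 -> NOT a still life.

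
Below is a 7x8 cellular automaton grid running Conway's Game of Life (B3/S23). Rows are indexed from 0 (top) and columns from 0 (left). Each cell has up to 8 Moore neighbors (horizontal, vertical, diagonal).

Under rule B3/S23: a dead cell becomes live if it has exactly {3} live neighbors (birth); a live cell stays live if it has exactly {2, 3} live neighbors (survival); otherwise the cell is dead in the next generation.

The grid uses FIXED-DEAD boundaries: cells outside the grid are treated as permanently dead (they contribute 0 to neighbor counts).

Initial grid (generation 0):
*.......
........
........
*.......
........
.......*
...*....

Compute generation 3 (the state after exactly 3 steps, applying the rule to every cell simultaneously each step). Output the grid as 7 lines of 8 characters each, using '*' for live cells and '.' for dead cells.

Answer: ........
........
........
........
........
........
........

Derivation:
Simulating step by step:
Generation 0 (given above): 4 live cells
Generation 1: 0 live cells
........
........
........
........
........
........
........
Generation 2: 0 live cells
........
........
........
........
........
........
........
Generation 3: 0 live cells
(generation 3 grid is the final answer)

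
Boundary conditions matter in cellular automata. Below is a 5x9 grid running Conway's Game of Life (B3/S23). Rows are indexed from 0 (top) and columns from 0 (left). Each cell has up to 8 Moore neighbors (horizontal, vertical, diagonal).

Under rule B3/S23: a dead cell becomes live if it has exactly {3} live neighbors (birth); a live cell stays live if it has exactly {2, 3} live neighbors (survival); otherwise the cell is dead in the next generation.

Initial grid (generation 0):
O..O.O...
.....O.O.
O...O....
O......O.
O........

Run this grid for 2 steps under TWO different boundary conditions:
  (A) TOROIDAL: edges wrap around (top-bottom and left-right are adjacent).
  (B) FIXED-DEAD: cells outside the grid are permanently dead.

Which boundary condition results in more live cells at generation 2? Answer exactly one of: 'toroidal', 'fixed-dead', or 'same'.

Answer: toroidal

Derivation:
Under TOROIDAL boundary, generation 2:
......O.O
......O..
O....OOO.
OO.......
.O......O
Population = 11

Under FIXED-DEAD boundary, generation 2:
......O..
......OO.
.....OO..
.........
.........
Population = 5

Comparison: toroidal=11, fixed-dead=5 -> toroidal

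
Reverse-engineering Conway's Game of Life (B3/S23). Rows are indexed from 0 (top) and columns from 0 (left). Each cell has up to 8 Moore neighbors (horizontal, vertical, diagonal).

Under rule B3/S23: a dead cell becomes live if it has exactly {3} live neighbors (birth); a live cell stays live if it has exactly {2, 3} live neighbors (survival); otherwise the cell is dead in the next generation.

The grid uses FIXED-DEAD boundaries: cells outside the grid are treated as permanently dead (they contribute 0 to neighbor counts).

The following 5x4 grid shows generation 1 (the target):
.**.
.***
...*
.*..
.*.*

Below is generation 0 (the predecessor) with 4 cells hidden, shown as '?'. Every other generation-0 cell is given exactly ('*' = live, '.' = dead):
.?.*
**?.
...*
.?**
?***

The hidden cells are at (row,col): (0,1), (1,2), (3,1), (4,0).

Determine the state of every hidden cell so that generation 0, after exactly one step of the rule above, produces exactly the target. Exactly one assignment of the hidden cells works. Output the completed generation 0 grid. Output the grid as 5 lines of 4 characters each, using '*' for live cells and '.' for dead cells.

Hidden generation-0 cells (in order): (0,1), (1,2), (3,1), (4,0).
A hidden cell only influences target cells in its own 3x3 neighborhood. Try each of the 2^4 = 16 assignments, step the completed generation 0 forward once under B3/S23, and compare with the target:
  (0,1)=. (1,2)=. (3,1)=. (4,0)=. -> step gives (0,1)='.' but target has '*' -> reject
  (0,1)=. (1,2)=. (3,1)=. (4,0)=* -> step gives (0,1)='.' but target has '*' -> reject
  (0,1)=. (1,2)=. (3,1)=* (4,0)=. -> step gives (0,1)='.' but target has '*' -> reject
  (0,1)=. (1,2)=. (3,1)=* (4,0)=* -> step gives (0,1)='.' but target has '*' -> reject
  (0,1)=. (1,2)=* (3,1)=. (4,0)=. -> step reproduces the target at every cell -> ACCEPT
  (0,1)=. (1,2)=* (3,1)=. (4,0)=* -> step gives (3,1)='.' but target has '*' -> reject
  (0,1)=. (1,2)=* (3,1)=* (4,0)=. -> step gives (2,0)='*' but target has '.' -> reject
  (0,1)=. (1,2)=* (3,1)=* (4,0)=* -> step gives (2,0)='*' but target has '.' -> reject
  (0,1)=* (1,2)=. (3,1)=. (4,0)=. -> step gives (0,0)='*' but target has '.' -> reject
  (0,1)=* (1,2)=. (3,1)=. (4,0)=* -> step gives (0,0)='*' but target has '.' -> reject
  (0,1)=* (1,2)=. (3,1)=* (4,0)=. -> step gives (0,0)='*' but target has '.' -> reject
  (0,1)=* (1,2)=. (3,1)=* (4,0)=* -> step gives (0,0)='*' but target has '.' -> reject
  (0,1)=* (1,2)=* (3,1)=. (4,0)=. -> step gives (0,0)='*' but target has '.' -> reject
  (0,1)=* (1,2)=* (3,1)=. (4,0)=* -> step gives (0,0)='*' but target has '.' -> reject
  (0,1)=* (1,2)=* (3,1)=* (4,0)=. -> step gives (0,0)='*' but target has '.' -> reject
  (0,1)=* (1,2)=* (3,1)=* (4,0)=* -> step gives (0,0)='*' but target has '.' -> reject
Unique solution: (0,1)=dead, (1,2)=live, (3,1)=dead, (4,0)=dead.
Check: live-neighbor counts of every cell in the completed generation 0:
2331
1233
2453
1354
1243
Applying B3/S23 to generation 0 with these counts gives:
.**.
.***
...*
.*..
.*.*
which matches the target exactly.

Answer: ...*
***.
...*
..**
.***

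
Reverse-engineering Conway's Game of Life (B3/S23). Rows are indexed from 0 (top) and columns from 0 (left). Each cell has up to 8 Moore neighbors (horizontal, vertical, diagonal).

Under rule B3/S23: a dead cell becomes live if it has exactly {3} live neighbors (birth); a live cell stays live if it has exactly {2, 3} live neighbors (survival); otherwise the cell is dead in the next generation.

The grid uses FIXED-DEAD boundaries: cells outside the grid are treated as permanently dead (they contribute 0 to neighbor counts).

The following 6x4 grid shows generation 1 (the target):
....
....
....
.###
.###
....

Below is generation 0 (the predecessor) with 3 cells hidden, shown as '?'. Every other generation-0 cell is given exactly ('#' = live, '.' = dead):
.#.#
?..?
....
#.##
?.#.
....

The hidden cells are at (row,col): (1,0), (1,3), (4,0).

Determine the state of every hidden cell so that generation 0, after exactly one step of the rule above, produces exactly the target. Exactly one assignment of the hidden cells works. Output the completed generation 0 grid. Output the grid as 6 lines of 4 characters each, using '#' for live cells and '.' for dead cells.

Hidden generation-0 cells (in order): (1,0), (1,3), (4,0).
A hidden cell only influences target cells in its own 3x3 neighborhood. Try each of the 2^3 = 8 assignments, step the completed generation 0 forward once under B3/S23, and compare with the target:
  (1,0)=. (1,3)=. (4,0)=. -> step reproduces the target at every cell -> ACCEPT
  (1,0)=. (1,3)=. (4,0)=# -> step gives (3,1)='.' but target has '#' -> reject
  (1,0)=. (1,3)=# (4,0)=. -> step gives (0,2)='#' but target has '.' -> reject
  (1,0)=. (1,3)=# (4,0)=# -> step gives (0,2)='#' but target has '.' -> reject
  (1,0)=# (1,3)=. (4,0)=. -> step gives (2,1)='#' but target has '.' -> reject
  (1,0)=# (1,3)=. (4,0)=# -> step gives (2,1)='#' but target has '.' -> reject
  (1,0)=# (1,3)=# (4,0)=. -> step gives (0,2)='#' but target has '.' -> reject
  (1,0)=# (1,3)=# (4,0)=# -> step gives (0,2)='#' but target has '.' -> reject
Unique solution: (1,0)=dead, (1,3)=dead, (4,0)=dead.
Check: live-neighbor counts of every cell in the completed generation 0:
1020
1121
1222
0322
1323
0111
Applying B3/S23 to generation 0 with these counts gives:
....
....
....
.###
.###
....
which matches the target exactly.

Answer: .#.#
....
....
#.##
..#.
....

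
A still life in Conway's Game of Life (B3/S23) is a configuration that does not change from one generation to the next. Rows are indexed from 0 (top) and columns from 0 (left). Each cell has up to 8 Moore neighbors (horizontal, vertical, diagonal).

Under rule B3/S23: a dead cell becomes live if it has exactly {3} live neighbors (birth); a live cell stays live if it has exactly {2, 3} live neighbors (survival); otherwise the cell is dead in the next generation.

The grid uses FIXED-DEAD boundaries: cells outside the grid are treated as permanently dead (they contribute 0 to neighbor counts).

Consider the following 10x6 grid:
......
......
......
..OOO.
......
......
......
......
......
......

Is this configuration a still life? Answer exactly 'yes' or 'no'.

Answer: no

Derivation:
Compute generation 1 and compare to generation 0 (given above):
Generation 1:
......
......
...O..
...O..
...O..
......
......
......
......
......
Cell (2,3) differs: gen0=0 vs gen1=1 -> NOT a still life.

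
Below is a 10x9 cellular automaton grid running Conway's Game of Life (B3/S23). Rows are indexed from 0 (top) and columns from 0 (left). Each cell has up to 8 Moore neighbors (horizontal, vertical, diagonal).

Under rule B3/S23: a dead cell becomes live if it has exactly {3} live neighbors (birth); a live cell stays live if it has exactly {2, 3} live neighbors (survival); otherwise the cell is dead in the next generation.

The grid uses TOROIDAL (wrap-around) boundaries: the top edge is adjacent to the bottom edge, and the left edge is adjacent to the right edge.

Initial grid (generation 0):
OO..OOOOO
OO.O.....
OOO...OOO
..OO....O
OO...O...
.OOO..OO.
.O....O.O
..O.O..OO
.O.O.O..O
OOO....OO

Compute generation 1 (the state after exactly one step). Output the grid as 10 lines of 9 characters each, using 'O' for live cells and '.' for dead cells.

Simulating step by step:
Generation 0 (given above): 43 live cells
Generation 1: 33 live cells
(generation 1 grid is the final answer)

Answer: ...OOOO..
...OO....
.......O.
...O..O..
O...O.OOO
.....OOOO
.O...OO.O
.OOOOOO.O
...OO.O..
...O.....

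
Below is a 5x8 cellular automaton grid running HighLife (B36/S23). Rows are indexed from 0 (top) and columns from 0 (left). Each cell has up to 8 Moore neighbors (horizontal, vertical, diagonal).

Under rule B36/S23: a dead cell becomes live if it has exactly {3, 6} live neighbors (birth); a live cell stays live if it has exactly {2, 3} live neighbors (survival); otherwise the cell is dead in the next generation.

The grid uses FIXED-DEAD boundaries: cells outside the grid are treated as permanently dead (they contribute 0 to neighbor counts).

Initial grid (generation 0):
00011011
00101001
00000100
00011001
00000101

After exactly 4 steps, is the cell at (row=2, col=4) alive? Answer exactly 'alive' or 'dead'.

Simulating step by step:
Generation 0 (given above): 13 live cells
Generation 1: 13 live cells
00011111
00001001
00000110
00001100
00001010
Generation 2: 12 live cells
00011111
00010111
00000010
00001000
00001000
Generation 3: 7 live cells
00010001
00010000
00001011
00000100
00000000
Generation 4: 9 live cells
00000000
00011011
00001110
00000110
00000000

Cell (2,4) at generation 4: 1 -> alive

Answer: alive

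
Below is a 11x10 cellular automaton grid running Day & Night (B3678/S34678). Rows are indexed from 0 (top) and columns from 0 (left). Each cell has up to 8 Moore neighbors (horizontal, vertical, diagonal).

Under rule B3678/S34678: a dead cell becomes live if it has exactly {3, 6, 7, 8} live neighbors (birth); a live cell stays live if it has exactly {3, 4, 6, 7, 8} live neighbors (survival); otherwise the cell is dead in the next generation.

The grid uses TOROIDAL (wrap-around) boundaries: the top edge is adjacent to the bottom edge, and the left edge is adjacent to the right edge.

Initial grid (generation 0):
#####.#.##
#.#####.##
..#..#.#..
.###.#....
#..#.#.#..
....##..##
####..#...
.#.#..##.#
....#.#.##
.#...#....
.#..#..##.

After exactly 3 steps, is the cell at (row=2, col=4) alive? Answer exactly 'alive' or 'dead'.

Simulating step by step:
Generation 0 (given above): 51 live cells
Generation 1: 53 live cells
...#.###.#
##.#..#.#.
#..###..##
.###......
.#.###..##
....##.#.#
####..#...
.#.##.##.#
..#...#.#.
#...###..#
.#..#.###.
Generation 2: 50 live cells
.#...#.#.#
#..##.#.##
#.###..#.#
.#..#.....
...#.##.#.
.....#...#
####..#..#
.###..###.
.#...##.#.
.#.#..##.#
...####.#.
Generation 3: 50 live cells
..#.#..#.#
...##.#...
#.#.#....#
#...#.####
.....#....
.#.#.#.###
##.####..#
..###.#.#.
.#####.###
#....#....
....##..##

Cell (2,4) at generation 3: 1 -> alive

Answer: alive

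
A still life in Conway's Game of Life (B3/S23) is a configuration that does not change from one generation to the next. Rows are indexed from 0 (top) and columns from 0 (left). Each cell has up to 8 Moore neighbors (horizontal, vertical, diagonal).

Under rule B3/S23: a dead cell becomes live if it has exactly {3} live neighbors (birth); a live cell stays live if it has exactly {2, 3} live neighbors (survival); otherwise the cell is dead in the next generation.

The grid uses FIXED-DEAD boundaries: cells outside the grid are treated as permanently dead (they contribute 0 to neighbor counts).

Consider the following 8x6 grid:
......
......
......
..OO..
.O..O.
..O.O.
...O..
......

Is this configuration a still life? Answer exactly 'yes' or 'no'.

Answer: yes

Derivation:
Compute generation 1 and compare to generation 0 (given above):
Generation 1:
......
......
......
..OO..
.O..O.
..O.O.
...O..
......
The grids are IDENTICAL -> still life.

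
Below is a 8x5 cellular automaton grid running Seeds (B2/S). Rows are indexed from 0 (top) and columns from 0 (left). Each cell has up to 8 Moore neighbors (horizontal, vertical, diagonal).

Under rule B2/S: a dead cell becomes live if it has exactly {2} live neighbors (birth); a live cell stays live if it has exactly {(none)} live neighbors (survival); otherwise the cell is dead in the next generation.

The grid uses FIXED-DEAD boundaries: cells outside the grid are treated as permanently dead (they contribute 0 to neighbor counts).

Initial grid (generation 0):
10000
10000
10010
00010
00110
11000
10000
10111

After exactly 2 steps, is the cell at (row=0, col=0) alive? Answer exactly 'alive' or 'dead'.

Simulating step by step:
Generation 0 (given above): 14 live cells
Generation 1: 9 live cells
01000
00000
01101
01000
10001
00010
00001
00000
Generation 2: 9 live cells
00000
10010
10010
00001
01110
00000
00010
00000

Cell (0,0) at generation 2: 0 -> dead

Answer: dead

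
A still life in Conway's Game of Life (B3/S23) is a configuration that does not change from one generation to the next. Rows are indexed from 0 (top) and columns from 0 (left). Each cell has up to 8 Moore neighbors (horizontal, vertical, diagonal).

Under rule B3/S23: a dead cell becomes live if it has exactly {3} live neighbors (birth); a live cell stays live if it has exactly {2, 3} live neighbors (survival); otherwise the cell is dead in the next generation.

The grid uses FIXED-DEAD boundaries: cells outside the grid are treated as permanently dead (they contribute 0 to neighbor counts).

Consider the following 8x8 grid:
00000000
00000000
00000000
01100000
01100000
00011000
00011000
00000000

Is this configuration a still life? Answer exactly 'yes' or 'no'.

Answer: no

Derivation:
Compute generation 1 and compare to generation 0 (given above):
Generation 1:
00000000
00000000
00000000
01100000
01000000
00001000
00011000
00000000
Cell (4,2) differs: gen0=1 vs gen1=0 -> NOT a still life.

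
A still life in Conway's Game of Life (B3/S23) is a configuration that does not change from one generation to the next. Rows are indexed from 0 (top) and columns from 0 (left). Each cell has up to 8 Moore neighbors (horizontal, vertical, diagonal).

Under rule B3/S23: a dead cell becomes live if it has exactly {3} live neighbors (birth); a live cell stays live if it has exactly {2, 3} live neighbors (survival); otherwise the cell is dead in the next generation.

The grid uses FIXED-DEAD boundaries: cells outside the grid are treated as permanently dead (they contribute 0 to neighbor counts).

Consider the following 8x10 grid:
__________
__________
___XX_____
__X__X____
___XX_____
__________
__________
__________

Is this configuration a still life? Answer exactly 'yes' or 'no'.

Answer: yes

Derivation:
Compute generation 1 and compare to generation 0 (given above):
Generation 1:
__________
__________
___XX_____
__X__X____
___XX_____
__________
__________
__________
The grids are IDENTICAL -> still life.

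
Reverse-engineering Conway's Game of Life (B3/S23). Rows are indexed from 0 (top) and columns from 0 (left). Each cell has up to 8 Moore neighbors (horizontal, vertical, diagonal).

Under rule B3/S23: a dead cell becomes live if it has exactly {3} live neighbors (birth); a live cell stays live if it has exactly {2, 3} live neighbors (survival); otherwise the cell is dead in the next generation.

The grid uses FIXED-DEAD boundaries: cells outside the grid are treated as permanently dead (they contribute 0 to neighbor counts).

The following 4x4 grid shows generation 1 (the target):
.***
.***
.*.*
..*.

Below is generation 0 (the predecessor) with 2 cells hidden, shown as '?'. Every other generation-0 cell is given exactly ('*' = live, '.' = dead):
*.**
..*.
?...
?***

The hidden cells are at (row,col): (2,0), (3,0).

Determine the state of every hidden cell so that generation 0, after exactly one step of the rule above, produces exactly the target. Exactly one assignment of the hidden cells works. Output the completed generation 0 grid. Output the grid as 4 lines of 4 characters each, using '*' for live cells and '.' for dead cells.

Answer: *.**
..*.
....
.***

Derivation:
Hidden generation-0 cells (in order): (2,0), (3,0).
A hidden cell only influences target cells in its own 3x3 neighborhood. Try each of the 2^2 = 4 assignments, step the completed generation 0 forward once under B3/S23, and compare with the target:
  (2,0)=. (3,0)=. -> step reproduces the target at every cell -> ACCEPT
  (2,0)=. (3,0)=* -> step gives (2,1)='.' but target has '*' -> reject
  (2,0)=* (3,0)=. -> step gives (1,1)='.' but target has '*' -> reject
  (2,0)=* (3,0)=* -> step gives (1,1)='.' but target has '*' -> reject
Unique solution: (2,0)=dead, (3,0)=dead.
Check: live-neighbor counts of every cell in the completed generation 0:
0322
1323
1343
1121
Applying B3/S23 to generation 0 with these counts gives:
.***
.***
.*.*
..*.
which matches the target exactly.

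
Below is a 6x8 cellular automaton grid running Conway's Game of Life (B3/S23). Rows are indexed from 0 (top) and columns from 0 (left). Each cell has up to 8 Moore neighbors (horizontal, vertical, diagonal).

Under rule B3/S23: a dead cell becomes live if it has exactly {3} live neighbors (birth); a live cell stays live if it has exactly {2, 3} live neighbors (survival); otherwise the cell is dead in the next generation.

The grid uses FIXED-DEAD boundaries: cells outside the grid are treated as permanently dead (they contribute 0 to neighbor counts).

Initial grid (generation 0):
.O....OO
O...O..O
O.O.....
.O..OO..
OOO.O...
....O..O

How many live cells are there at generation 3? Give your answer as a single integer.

Simulating step by step:
Generation 0 (given above): 17 live cells
Generation 1: 17 live cells
......OO
O.....OO
O..OOO..
....OO..
OOO.O...
.O.O....
Generation 2: 15 live cells
......OO
....O..O
...O....
O.O.....
OOO.OO..
OO.O....
Generation 3: 12 live cells
......OO
......OO
...O....
O.O.O...
....O...
O..OO...
Population at generation 3: 12

Answer: 12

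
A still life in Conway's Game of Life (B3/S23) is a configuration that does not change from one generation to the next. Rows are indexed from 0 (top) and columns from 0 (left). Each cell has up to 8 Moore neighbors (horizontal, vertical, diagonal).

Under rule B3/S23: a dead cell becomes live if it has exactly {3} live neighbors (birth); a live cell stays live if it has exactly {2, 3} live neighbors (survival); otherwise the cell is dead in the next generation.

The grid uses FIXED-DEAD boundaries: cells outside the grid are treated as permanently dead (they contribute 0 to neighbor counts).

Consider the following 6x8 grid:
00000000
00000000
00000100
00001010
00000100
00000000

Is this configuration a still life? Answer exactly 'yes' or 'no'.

Compute generation 1 and compare to generation 0 (given above):
Generation 1:
00000000
00000000
00000100
00001010
00000100
00000000
The grids are IDENTICAL -> still life.

Answer: yes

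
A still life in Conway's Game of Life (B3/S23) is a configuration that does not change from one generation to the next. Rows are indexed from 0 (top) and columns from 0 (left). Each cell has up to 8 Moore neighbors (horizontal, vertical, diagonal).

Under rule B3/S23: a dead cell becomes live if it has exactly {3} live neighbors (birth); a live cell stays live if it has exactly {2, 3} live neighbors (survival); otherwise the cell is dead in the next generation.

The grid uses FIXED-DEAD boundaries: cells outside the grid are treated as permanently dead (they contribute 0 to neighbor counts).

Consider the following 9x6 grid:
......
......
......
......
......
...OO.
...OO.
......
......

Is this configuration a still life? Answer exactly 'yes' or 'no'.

Answer: yes

Derivation:
Compute generation 1 and compare to generation 0 (given above):
Generation 1:
......
......
......
......
......
...OO.
...OO.
......
......
The grids are IDENTICAL -> still life.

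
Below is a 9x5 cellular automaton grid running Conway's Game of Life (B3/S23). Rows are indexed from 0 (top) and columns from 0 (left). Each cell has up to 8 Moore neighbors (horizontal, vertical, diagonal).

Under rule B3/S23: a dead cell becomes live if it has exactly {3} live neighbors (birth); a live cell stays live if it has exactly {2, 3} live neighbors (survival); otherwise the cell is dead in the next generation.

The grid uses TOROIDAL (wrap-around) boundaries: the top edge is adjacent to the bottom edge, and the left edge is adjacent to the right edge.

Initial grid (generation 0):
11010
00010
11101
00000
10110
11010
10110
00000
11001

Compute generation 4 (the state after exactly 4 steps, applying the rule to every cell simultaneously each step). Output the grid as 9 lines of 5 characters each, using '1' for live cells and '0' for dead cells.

Answer: 01010
00000
11111
00110
10110
00110
00000
10000
00000

Derivation:
Simulating step by step:
Generation 0 (given above): 20 live cells
Generation 1: 20 live cells
01010
00010
11111
00000
10110
10000
10110
00110
01101
Generation 2: 18 live cells
11011
00000
11111
00000
01001
10000
00110
10000
11001
Generation 3: 21 live cells
01110
00000
11111
00000
10000
11111
01001
10110
00110
Generation 4: 15 live cells
(generation 4 grid is the final answer)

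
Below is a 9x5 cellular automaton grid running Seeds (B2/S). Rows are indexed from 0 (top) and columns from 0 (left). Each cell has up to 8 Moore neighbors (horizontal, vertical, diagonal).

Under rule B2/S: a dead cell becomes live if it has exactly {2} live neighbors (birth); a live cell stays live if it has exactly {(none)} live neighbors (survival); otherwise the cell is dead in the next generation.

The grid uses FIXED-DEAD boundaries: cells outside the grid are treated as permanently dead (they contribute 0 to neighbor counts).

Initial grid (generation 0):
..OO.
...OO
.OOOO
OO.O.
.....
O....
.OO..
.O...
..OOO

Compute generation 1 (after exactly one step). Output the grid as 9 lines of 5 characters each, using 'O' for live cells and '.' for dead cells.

Answer: .....
.....
.....
.....
..O..
..O..
.....
O...O
.O...

Derivation:
Simulating step by step:
Generation 0 (given above): 18 live cells
Generation 1: 5 live cells
(generation 1 grid is the final answer)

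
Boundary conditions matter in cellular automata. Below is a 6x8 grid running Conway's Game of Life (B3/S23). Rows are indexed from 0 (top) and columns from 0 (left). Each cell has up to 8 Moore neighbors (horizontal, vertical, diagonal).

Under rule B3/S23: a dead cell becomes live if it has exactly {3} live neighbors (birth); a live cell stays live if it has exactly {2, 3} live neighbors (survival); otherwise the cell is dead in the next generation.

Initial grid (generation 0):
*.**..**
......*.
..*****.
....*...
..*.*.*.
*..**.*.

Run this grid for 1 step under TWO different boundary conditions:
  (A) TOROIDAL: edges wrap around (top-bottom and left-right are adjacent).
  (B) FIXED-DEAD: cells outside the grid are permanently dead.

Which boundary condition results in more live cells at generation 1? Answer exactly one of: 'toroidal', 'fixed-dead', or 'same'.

Under TOROIDAL boundary, generation 1:
*****.*.
.*......
...**.*.
..*...*.
....*..*
*...*.*.
Population = 17

Under FIXED-DEAD boundary, generation 1:
......**
.*......
...**.*.
..*...*.
....*...
...**...
Population = 11

Comparison: toroidal=17, fixed-dead=11 -> toroidal

Answer: toroidal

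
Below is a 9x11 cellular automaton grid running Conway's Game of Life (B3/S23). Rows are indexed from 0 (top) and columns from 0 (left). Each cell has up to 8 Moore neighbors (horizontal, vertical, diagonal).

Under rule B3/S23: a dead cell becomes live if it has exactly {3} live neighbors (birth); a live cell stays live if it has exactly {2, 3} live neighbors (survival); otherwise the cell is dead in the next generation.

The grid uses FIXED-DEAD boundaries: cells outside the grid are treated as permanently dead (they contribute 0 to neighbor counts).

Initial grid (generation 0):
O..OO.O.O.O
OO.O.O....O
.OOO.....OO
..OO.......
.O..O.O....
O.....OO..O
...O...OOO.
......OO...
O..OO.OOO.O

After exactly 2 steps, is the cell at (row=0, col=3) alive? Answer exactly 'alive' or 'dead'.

Answer: alive

Derivation:
Simulating step by step:
Generation 0 (given above): 38 live cells
Generation 1: 30 live cells
OOOOOO...O.
O....O....O
O........OO
....O......
.OOO.OOO...
.....OO..O.
.........O.
...OOO.....
.....OO.O..
Generation 2: 33 live cells
OOOOOO.....
O.OO.O....O
.........OO
.OOOOOO....
..OO...O...
..O.OO.OO..
......O....
....OOO....
.....OO....

Cell (0,3) at generation 2: 1 -> alive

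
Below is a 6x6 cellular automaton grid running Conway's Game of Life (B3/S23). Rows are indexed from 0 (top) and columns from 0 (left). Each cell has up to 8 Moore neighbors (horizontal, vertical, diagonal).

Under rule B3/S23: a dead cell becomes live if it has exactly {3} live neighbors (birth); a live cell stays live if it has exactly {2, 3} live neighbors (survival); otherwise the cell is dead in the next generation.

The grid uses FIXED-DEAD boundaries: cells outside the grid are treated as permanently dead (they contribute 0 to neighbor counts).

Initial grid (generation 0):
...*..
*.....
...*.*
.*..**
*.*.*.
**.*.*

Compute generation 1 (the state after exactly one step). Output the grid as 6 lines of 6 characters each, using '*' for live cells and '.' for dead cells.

Answer: ......
....*.
.....*
.**..*
*.*...
*****.

Derivation:
Simulating step by step:
Generation 0 (given above): 14 live cells
Generation 1: 12 live cells
(generation 1 grid is the final answer)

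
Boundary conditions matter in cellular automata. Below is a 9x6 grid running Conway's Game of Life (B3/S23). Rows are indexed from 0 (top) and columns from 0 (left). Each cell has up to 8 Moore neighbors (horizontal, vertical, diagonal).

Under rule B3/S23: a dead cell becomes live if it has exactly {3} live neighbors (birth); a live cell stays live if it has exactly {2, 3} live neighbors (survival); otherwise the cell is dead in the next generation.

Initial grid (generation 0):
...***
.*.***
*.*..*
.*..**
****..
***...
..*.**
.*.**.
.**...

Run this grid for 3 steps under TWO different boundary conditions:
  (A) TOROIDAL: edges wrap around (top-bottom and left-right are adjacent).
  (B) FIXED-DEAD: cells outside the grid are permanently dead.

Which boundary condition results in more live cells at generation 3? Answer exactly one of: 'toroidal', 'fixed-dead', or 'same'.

Under TOROIDAL boundary, generation 3:
...*..
*.*...
.*....
...***
...***
...*..
......
..*...
*.*...
Population = 14

Under FIXED-DEAD boundary, generation 3:
..*...
.*....
..*.*.
....*.
....*.
..*...
***...
......
*****.
Population = 15

Comparison: toroidal=14, fixed-dead=15 -> fixed-dead

Answer: fixed-dead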